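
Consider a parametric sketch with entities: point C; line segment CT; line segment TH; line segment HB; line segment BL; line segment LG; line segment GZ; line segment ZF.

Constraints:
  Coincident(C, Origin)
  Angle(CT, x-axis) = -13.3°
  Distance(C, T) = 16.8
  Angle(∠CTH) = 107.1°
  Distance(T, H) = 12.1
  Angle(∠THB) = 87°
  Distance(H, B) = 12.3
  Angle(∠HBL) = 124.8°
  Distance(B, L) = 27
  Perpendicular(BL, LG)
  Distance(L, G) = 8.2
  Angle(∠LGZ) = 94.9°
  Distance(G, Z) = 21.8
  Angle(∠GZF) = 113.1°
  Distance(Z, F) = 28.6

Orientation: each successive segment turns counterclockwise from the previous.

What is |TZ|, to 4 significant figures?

6.723

C is at the origin; CT runs at -13.3° with length 16.8, so T = (16.35, -3.865). ∠CTH = 107.1° gives TH at 59.60° from the x-axis; with |TH| = 12.1, H = (22.47, 6.572). ∠THB = 87.0° gives HB at 152.6° from the x-axis; with |HB| = 12.3, B = (11.55, 12.23). ∠HBL = 124.8° gives BL at -152.2° from the x-axis; with |BL| = 27.0, L = (-12.33, -0.3604). BL ⟂ LG, so LG runs at -62.20°; with |LG| = 8.2, G = (-8.507, -7.614). ∠LGZ = 94.9° gives GZ at 22.90° from the x-axis; with |GZ| = 21.8, Z = (11.57, 0.8689). Then |TZ| = |Z − T| = 6.723.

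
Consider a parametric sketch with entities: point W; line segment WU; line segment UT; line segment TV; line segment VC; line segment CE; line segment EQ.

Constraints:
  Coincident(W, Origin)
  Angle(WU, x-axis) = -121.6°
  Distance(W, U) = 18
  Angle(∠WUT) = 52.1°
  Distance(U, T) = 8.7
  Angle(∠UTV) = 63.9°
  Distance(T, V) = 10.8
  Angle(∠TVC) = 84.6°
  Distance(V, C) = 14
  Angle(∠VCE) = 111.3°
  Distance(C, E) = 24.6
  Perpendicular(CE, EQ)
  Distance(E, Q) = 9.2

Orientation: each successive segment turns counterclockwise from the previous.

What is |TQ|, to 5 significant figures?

20.462

W is at the origin; WU runs at -121.6° with length 18.0, so U = (-9.4317, -15.331). ∠WUT = 52.1° gives UT at 6.3000° from the x-axis; with |UT| = 8.7, T = (-0.78429, -14.376). ∠UTV = 63.9° gives TV at 122.40° from the x-axis; with |TV| = 10.8, V = (-6.5712, -5.2577). ∠TVC = 84.6° gives VC at -142.20° from the x-axis; with |VC| = 14.0, C = (-17.633, -13.838). ∠VCE = 111.3° gives CE at -73.500° from the x-axis; with |CE| = 24.6, E = (-10.647, -37.425). CE ⟂ EQ, so EQ runs at 16.500°; with |EQ| = 9.2, Q = (-1.8255, -34.812). Then |TQ| = |Q − T| = 20.462.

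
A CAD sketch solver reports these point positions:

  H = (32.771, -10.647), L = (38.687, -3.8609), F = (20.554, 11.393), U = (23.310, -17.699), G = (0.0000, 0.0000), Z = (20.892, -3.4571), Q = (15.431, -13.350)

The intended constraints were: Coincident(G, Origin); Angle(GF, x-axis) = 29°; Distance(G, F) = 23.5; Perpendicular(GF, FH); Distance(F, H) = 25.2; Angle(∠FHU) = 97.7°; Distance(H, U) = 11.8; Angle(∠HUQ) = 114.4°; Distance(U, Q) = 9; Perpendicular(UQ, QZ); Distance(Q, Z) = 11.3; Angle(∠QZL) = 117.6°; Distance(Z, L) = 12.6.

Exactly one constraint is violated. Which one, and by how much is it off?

Distance(Z, L) = 12.6 — off by 5.20.

G = (0.00, 0.00) ✓; GF at 29.00° ✓; |GF| = 23.50 ✓; ∠(GF, FH) = 90.00° ✓; |FH| = 25.20 ✓; ∠FHU = 97.70° ✓; |HU| = 11.80 ✓; ∠HUQ = 114.4° ✓; |UQ| = 9.000 ✓; ∠(UQ, QZ) = 90.00° ✓; |QZ| = 11.30 ✓; ∠QZL = 117.6° ✓; |ZL| = 17.80 ✗.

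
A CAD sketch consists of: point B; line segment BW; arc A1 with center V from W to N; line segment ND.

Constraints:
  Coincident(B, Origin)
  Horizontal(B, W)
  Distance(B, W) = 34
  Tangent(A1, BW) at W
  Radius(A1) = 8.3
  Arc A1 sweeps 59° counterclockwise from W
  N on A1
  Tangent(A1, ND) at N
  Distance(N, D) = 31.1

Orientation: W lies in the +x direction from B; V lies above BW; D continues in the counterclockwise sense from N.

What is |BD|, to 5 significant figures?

64.850

B is at the origin; B and W share the same y with |BW| = 34.0 and W on the +x side, so W = (34.000, 0.0000). A1 meets BW tangentially, so VW is at right angles to BW, so V = W + (0, 8.3) = (34.000, 8.3000). On A1, W sits at bearing -90° from V; a 59° counterclockwise sweep puts N at bearing -31°, so N = V + 8.3·(cos -31°, sin -31°) = (41.114, 4.0252). Since A1 is tangent to ND there, VN ⟂ ND, so ND runs along (−sin -31°, cos -31°); with |ND| = 31.1, D = (57.132, 30.683). Then |BD| = |D − B| = 64.850.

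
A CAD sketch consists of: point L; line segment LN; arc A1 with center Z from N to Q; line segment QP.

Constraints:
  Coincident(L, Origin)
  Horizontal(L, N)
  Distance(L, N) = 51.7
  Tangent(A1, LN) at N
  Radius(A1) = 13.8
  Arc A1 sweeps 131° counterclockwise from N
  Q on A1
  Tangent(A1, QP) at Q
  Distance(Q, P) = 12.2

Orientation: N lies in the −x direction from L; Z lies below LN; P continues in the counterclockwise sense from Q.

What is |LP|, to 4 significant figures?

62.90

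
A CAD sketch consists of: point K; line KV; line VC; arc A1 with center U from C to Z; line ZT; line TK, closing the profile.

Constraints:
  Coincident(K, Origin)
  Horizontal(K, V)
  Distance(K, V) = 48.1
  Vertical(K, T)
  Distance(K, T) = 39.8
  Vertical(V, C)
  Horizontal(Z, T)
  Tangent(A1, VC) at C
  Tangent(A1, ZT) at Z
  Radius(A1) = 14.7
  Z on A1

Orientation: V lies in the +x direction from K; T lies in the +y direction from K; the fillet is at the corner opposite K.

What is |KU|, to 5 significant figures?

41.780

KT is vertical with |KT| = 39.8 and T on the +y side, so T = (0.0000, 39.800). The virtual corner opposite K is at (48.100, 39.800). A1 meets VC tangentially, so UC is at right angles to VC and the tangent condition forces UZ to be normal to ZT, with radius 14.7, so the center U sits 14.7 in from both sides at U = (33.400, 25.100). Then |KU| = |U − K| = 41.780.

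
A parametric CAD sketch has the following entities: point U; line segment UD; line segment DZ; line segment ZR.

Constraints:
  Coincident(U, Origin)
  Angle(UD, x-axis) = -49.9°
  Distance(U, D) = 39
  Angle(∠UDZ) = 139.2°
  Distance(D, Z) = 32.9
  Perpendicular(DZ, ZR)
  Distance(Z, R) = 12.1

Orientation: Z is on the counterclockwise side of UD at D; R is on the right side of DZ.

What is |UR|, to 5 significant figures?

72.864

U is at the origin; UD runs at -49.9° with length 39.0, so D = 39.0·(cos -49.9°, sin -49.9°) = (25.121, -29.832). ∠UDZ = 139.2°, so DZ runs at -49.9° + (180° − 139.2°) = -9.1000° from the x-axis; with |DZ| = 32.9, Z = D + 32.9·(cos -9.1000°, sin -9.1000°) = (57.607, -35.035). The perpendicularity gives ZR at right angles to DZ; with |ZR| = 12.1 on the right of DZ, R = Z + 12.1·(-0.15816, -0.98741) = (55.693, -46.983). Then |UR| = |R − U| = 72.864.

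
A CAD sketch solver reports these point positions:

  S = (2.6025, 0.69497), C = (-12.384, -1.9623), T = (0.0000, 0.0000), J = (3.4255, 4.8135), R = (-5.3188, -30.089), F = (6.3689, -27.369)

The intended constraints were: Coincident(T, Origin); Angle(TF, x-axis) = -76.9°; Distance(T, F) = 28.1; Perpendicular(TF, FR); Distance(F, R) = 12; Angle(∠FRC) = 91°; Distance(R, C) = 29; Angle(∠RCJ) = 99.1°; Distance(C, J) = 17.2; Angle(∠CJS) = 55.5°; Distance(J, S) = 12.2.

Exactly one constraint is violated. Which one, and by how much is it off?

Distance(J, S) = 12.2 — off by 8.00.

T = (0.00, 0.00) ✓; TF at -76.90° ✓; |TF| = 28.10 ✓; ∠(TF, FR) = 90.00° ✓; |FR| = 12.00 ✓; ∠FRC = 91.00° ✓; |RC| = 29.00 ✓; ∠RCJ = 99.10° ✓; |CJ| = 17.20 ✓; ∠CJS = 55.50° ✓; |JS| = 4.200 ✗.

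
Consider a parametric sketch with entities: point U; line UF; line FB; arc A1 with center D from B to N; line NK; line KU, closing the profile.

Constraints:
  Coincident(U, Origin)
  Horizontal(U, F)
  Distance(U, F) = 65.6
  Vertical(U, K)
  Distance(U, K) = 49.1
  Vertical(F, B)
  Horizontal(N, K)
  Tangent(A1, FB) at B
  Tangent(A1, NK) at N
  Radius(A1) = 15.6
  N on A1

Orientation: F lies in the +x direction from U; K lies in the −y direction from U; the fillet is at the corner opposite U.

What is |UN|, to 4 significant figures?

70.08

The virtual corner opposite U is at (65.60, -49.10). A1 meets FB tangentially, so DB is at right angles to FB and A1 meets NK tangentially, so DN is at right angles to NK, with radius 15.6, so the center D sits 15.6 in from both sides at D = (50.00, -33.50). That places the tangent points at B = (65.60, -33.50) on FB and N = (50.00, -49.10) on NK. Then |UN| = |N − U| = 70.08.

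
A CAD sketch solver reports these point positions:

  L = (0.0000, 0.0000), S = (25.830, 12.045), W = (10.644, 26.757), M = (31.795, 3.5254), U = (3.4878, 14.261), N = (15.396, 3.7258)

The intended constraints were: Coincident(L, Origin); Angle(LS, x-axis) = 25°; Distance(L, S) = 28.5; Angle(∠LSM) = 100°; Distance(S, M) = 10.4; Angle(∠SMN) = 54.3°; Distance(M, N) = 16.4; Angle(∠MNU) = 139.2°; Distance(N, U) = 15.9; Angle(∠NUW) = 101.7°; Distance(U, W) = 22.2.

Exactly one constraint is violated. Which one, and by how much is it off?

Distance(U, W) = 22.2 — off by 7.80.

L = (0.00, 0.00) ✓; LS at 25.00° ✓; |LS| = 28.50 ✓; ∠LSM = 100.0° ✓; |SM| = 10.40 ✓; ∠SMN = 54.30° ✓; |MN| = 16.40 ✓; ∠MNU = 139.2° ✓; |NU| = 15.90 ✓; ∠NUW = 101.7° ✓; |UW| = 14.40 ✗.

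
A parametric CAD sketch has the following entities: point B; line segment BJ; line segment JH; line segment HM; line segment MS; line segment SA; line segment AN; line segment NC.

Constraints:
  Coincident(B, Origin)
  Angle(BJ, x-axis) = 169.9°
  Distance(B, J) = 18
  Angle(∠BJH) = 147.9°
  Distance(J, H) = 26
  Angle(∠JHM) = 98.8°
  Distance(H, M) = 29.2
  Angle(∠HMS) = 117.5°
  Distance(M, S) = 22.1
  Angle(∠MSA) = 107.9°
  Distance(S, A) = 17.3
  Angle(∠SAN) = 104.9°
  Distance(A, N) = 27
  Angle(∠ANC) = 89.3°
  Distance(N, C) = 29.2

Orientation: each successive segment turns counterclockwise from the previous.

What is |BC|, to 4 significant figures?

51.25

B is at the origin; BJ runs at 169.9° with length 18.0, so J = (-17.72, 3.157). ∠BJH = 147.9° gives JH at -158.0° from the x-axis; with |JH| = 26.0, H = (-41.83, -6.583). ∠JHM = 98.8° gives HM at -76.80° from the x-axis; with |HM| = 29.2, M = (-35.16, -35.01). ∠HMS = 117.5° gives MS at -14.30° from the x-axis; with |MS| = 22.1, S = (-13.74, -40.47). ∠MSA = 107.9° gives SA at 57.80° from the x-axis; with |SA| = 17.3, A = (-4.526, -25.83). ∠SAN = 104.9° gives AN at 132.9° from the x-axis; with |AN| = 27.0, N = (-22.91, -6.053). ∠ANC = 89.3° gives NC at -136.4° from the x-axis; with |NC| = 29.2, C = (-44.05, -26.19). Then |BC| = |C − B| = 51.25.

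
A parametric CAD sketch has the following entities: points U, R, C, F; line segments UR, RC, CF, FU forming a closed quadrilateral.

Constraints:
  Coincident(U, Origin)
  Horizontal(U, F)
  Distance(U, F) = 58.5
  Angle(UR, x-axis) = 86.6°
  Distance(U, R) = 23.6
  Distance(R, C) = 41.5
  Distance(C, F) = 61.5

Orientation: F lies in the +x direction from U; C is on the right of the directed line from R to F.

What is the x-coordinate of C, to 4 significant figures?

-0.3358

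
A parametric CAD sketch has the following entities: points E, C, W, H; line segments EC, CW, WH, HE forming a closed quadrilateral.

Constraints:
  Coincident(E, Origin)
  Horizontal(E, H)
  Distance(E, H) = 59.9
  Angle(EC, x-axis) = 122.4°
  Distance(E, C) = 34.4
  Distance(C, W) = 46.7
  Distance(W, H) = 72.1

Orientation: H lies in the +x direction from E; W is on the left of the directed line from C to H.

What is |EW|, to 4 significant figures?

61.17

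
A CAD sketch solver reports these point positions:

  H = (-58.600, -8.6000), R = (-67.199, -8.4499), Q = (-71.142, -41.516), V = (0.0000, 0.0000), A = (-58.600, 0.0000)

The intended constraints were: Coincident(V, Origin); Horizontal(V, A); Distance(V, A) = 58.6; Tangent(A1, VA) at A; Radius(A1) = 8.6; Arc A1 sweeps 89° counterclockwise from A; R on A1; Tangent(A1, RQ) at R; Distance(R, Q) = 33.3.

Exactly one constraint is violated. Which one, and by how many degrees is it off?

Tangent(A1, RQ) at R — off by 5.80°.

V = (0.00, 0.00) ✓; V.y = 0.00, A.y = 0.00 ✓; |VA| = 58.60 ✓; ∠(HA, AV) = 90.00° ✓; |HA| = 8.600 ✓; bearing(H→R) − bearing(H→A) = 89.00° ✓; |HR| = 8.600 ✓; ∠(HR, RQ) = 95.80° ✗; |RQ| = 33.30 ✓.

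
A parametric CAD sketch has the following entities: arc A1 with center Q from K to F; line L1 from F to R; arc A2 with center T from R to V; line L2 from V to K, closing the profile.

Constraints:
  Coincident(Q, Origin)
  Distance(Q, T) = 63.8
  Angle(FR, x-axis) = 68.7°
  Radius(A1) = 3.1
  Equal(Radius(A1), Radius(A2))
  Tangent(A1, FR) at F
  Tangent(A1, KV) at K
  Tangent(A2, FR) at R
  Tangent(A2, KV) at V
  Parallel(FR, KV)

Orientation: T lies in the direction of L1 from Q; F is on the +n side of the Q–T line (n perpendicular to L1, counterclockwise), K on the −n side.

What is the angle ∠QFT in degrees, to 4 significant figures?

87.22°

The slot axis is L1's direction at 68.7°, so u = (cos 68.7°, sin 68.7°) = (0.3633, 0.9317) and n = (−sin 68.7°, cos 68.7°) = (-0.9317, 0.3633). Q is at the origin and T lies 63.8 along u from Q, so T = 63.8·u = (23.18, 59.44). Tangency of A1 to both parallel lines with radius 3.1 puts F and K at Q ± 3.1·n: F = (-2.888, 1.126), K = (2.888, -1.126). Then cos ∠QFT = FQ·FT / (|FQ||FT|), giving 87.22°.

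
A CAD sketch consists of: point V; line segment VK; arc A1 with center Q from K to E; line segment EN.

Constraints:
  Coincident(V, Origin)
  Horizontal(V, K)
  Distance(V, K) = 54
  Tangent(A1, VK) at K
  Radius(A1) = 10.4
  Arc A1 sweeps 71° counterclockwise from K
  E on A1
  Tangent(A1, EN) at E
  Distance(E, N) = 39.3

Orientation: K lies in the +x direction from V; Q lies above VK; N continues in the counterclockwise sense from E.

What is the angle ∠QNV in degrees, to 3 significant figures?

26.2°

V is at the origin; V and K share the same y with |VK| = 54.0 and K on the +x side, so K = (54.0, 0.00). Tangency of A1 to VK means the radius QK is perpendicular to VK, so Q = K + (0, 10.4) = (54.0, 10.4). On A1, K sits at bearing -90° from Q; a 71° counterclockwise sweep puts E at bearing -19°, so E = Q + 10.4·(cos -19°, sin -19°) = (63.8, 7.01). Since A1 is tangent to EN there, QE ⟂ EN, so EN runs along (−sin -19°, cos -19°); with |EN| = 39.3, N = (76.6, 44.2). Then cos ∠QNV = NQ·NV / (|NQ||NV|), giving 26.2°.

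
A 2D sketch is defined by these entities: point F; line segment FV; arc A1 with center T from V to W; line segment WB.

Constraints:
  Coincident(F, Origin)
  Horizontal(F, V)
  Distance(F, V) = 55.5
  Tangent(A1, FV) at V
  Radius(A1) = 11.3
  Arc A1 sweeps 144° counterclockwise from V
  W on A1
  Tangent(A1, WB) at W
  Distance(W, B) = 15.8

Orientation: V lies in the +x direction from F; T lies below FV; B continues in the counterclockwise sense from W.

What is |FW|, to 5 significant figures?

52.962

Since A1 is tangent to FV there, TV ⟂ FV, so T = V + (0, -11.3) = (55.500, -11.300). On A1, V sits at bearing 90° from T; a 144° counterclockwise sweep puts W at bearing 234°, so W = T + 11.3·(cos 234°, sin 234°) = (48.858, -20.442). Then |FW| = |W − F| = 52.962.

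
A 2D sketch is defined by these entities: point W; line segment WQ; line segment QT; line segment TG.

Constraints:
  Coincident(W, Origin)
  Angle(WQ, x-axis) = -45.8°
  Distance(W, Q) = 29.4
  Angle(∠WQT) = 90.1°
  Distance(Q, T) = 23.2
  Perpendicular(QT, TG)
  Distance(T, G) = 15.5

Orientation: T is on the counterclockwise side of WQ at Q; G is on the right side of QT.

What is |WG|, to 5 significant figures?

50.563

∠WQT = 90.1°, so QT runs at -45.8° + (180° − 90.1°) = 44.100° from the x-axis; with |QT| = 23.2, T = Q + 23.2·(cos 44.100°, sin 44.100°) = (37.157, -4.9320). The perpendicularity gives TG at right angles to QT; with |TG| = 15.5 on the right of QT, G = T + 15.5·(0.69591, -0.71813) = (47.944, -16.063). Then |WG| = |G − W| = 50.563.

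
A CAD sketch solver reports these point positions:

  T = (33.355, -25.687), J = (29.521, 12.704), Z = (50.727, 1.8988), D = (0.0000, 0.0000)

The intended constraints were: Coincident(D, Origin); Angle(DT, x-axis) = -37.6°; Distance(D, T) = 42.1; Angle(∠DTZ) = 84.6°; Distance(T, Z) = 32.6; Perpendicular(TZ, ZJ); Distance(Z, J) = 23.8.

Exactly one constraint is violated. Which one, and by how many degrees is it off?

Perpendicular(TZ, ZJ) — off by 5.20°.

D = (0.00, 0.00) ✓; DT at -37.60° ✓; |DT| = 42.10 ✓; ∠DTZ = 84.60° ✓; |TZ| = 32.60 ✓; ∠(TZ, ZJ) = 95.20° ✗; |ZJ| = 23.80 ✓.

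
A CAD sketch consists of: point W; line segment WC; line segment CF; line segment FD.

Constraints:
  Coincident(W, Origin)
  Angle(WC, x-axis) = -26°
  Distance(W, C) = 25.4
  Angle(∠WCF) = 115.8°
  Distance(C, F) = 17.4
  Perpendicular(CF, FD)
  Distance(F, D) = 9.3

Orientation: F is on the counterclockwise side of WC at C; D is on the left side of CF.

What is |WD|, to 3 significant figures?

31.5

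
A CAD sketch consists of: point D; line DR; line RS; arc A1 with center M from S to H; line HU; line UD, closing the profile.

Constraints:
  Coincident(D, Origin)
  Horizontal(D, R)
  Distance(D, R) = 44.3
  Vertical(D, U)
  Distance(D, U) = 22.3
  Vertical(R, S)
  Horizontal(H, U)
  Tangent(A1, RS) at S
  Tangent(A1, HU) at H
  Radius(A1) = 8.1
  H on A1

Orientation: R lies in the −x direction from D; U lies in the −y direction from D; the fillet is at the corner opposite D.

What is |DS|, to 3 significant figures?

46.5

D is at the origin; D and R share the same y with |DR| = 44.3 and R on the −x side, so R = (-44.3, 0.00). DU is vertical with |DU| = 22.3 and U on the −y side, so U = (0.00, -22.3). The virtual corner opposite D is at (-44.3, -22.3). The tangent condition forces MS to be normal to RS and the tangent condition forces MH to be normal to HU, with radius 8.1, so the center M sits 8.1 in from both sides at M = (-36.2, -14.2). That places the tangent points at S = (-44.3, -14.2) on RS and H = (-36.2, -22.3) on HU. Then |DS| = |S − D| = 46.5.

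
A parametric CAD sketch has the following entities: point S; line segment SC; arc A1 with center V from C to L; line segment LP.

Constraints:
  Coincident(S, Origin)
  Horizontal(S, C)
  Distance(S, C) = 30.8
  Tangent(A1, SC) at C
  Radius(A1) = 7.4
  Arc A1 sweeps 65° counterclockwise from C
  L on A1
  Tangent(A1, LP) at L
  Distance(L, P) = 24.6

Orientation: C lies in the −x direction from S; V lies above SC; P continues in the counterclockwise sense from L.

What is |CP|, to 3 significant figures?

31.6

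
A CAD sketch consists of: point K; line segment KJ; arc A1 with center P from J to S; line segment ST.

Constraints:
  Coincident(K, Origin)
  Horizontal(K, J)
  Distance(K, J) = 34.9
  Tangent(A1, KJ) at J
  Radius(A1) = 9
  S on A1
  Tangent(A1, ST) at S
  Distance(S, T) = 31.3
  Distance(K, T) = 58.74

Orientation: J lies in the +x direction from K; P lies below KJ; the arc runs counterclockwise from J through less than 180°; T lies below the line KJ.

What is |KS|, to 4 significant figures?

30.19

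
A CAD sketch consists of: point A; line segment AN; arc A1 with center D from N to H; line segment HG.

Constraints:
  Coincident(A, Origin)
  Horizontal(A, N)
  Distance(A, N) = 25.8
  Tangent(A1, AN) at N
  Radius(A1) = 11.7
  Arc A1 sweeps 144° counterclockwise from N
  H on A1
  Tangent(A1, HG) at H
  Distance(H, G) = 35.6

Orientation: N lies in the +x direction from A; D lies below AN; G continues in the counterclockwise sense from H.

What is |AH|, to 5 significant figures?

28.391

A is at the origin; AN is horizontal with |AN| = 25.8 and N on the +x side, so N = (25.800, 0.0000). The tangent condition forces DN to be normal to AN, so D = N + (0, -11.7) = (25.800, -11.700). On A1, N sits at bearing 90° from D; a 144° counterclockwise sweep puts H at bearing 234°, so H = D + 11.7·(cos 234°, sin 234°) = (18.923, -21.165). Then |AH| = |H − A| = 28.391.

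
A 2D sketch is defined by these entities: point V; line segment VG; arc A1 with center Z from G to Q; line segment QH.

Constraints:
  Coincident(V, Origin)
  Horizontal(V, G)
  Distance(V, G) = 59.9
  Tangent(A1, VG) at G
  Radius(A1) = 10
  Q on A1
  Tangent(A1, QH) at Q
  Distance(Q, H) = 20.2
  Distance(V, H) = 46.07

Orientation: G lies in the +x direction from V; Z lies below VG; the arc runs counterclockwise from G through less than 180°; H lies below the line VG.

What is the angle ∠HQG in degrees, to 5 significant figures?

151.19°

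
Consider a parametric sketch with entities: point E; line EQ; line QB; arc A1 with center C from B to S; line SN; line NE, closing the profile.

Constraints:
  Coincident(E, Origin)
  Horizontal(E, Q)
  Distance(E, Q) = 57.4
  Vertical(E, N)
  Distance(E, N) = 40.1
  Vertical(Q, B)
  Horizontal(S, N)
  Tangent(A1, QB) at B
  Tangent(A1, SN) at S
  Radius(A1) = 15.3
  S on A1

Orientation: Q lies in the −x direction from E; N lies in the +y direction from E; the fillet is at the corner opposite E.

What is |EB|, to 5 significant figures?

62.528

The virtual corner opposite E is at (-57.400, 40.100). Since A1 is tangent to QB there, CB ⟂ QB and tangency of A1 to SN means the radius CS is perpendicular to SN, with radius 15.3, so the center C sits 15.3 in from both sides at C = (-42.100, 24.800). That places the tangent points at B = (-57.400, 24.800) on QB and S = (-42.100, 40.100) on SN. Then |EB| = |B − E| = 62.528.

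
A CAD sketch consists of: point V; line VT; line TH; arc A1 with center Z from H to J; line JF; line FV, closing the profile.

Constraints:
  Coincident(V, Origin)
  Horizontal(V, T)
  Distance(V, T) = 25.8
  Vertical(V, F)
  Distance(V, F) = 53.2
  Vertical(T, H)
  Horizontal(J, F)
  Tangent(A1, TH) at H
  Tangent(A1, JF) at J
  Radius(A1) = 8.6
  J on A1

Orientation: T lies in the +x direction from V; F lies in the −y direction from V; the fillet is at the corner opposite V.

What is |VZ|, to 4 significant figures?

47.80

V and F share the same x with |VF| = 53.2 and F on the −y side, so F = (0.000, -53.20). The virtual corner opposite V is at (25.80, -53.20). Tangency of A1 to TH means the radius ZH is perpendicular to TH and the tangent condition forces ZJ to be normal to JF, with radius 8.6, so the center Z sits 8.6 in from both sides at Z = (17.20, -44.60). Then |VZ| = |Z − V| = 47.80.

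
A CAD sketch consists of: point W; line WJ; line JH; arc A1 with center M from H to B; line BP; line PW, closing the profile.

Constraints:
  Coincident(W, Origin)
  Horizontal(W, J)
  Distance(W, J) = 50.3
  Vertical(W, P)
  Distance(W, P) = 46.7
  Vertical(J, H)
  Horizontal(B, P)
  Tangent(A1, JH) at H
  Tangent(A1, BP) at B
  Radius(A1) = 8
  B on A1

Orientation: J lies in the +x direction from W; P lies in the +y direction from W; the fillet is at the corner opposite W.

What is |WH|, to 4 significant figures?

63.46

W is at the origin; W and J share the same y with |WJ| = 50.3 and J on the +x side, so J = (50.30, 0.000). W and P share the same x with |WP| = 46.7 and P on the +y side, so P = (0.000, 46.70). The virtual corner opposite W is at (50.30, 46.70). The tangent condition forces MH to be normal to JH and A1 meets BP tangentially, so MB is at right angles to BP, with radius 8.0, so the center M sits 8.0 in from both sides at M = (42.30, 38.70). That places the tangent points at H = (50.30, 38.70) on JH and B = (42.30, 46.70) on BP. Then |WH| = |H − W| = 63.46.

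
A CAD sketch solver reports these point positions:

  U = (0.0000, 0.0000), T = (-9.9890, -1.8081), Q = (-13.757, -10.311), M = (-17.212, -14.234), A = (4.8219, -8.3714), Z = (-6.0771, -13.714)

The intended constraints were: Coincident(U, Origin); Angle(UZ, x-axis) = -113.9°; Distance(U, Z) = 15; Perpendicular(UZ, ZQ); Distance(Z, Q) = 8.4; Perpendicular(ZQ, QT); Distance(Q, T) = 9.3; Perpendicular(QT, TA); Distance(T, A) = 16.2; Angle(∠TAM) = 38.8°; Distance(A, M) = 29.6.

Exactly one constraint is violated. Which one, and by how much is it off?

Distance(A, M) = 29.6 — off by 6.80.

U = (0.00, 0.00) ✓; UZ at -113.9° ✓; |UZ| = 15.00 ✓; ∠(UZ, ZQ) = 90.00° ✓; |ZQ| = 8.400 ✓; ∠(ZQ, QT) = 90.00° ✓; |QT| = 9.300 ✓; ∠(QT, TA) = 90.00° ✓; |TA| = 16.20 ✓; ∠TAM = 38.80° ✓; |AM| = 22.80 ✗.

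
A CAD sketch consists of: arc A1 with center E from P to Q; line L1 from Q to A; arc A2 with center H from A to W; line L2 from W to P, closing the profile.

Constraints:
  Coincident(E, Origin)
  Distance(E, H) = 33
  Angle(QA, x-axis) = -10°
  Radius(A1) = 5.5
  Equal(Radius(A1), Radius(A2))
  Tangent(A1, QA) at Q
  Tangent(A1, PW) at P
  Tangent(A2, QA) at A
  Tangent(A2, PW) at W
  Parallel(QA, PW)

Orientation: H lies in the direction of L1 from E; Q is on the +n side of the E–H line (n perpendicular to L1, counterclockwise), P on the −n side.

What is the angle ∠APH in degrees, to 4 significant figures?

8.973°

Tangency of A1 to both parallel lines with radius 5.5 puts Q and P at E ± 5.5·n: Q = (0.9551, 5.416), P = (-0.9551, -5.416). Equal radii place A and W the same way about H: A = H + 5.5·n = (33.45, -0.3139), W = H − 5.5·n = (31.54, -11.15). Then cos ∠APH = PA·PH / (|PA||PH|), giving 8.973°.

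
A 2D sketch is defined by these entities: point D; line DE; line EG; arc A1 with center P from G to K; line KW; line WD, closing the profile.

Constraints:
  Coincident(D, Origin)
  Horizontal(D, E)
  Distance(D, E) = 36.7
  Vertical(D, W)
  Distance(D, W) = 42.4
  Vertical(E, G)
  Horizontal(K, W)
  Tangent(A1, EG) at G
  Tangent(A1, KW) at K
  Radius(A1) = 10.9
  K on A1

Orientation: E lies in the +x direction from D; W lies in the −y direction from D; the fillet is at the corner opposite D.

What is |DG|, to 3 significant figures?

48.4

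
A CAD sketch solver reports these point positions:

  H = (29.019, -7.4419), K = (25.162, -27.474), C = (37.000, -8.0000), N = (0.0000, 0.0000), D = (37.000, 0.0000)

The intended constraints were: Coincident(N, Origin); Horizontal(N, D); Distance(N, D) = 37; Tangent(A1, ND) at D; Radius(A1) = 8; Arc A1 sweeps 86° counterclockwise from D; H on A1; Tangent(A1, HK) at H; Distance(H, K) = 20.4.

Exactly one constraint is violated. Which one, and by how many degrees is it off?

Tangent(A1, HK) at H — off by 6.90°.

N = (0.00, 0.00) ✓; N.y = 0.00, D.y = 0.00 ✓; |ND| = 37.00 ✓; ∠(CD, DN) = 90.00° ✓; |CD| = 8.000 ✓; bearing(C→H) − bearing(C→D) = 86.00° ✓; |CH| = 8.000 ✓; ∠(CH, HK) = 96.90° ✗; |HK| = 20.40 ✓.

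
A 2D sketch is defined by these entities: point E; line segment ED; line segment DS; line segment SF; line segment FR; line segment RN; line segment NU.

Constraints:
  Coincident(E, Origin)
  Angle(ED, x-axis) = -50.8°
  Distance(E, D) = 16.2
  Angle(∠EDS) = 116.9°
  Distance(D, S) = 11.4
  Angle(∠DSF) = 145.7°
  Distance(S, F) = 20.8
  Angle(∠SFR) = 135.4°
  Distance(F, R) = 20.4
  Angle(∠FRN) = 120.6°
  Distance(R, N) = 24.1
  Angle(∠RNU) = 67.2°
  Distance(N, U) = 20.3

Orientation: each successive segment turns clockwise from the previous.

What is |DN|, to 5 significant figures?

49.929

∠SFR = 135.4° gives FR at 167.20° from the x-axis; with |FR| = 20.4, R = (-31.951, -29.418). ∠FRN = 120.6° gives RN at 107.80° from the x-axis; with |RN| = 24.1, N = (-39.318, -6.4714). Then |DN| = |N − D| = 49.929.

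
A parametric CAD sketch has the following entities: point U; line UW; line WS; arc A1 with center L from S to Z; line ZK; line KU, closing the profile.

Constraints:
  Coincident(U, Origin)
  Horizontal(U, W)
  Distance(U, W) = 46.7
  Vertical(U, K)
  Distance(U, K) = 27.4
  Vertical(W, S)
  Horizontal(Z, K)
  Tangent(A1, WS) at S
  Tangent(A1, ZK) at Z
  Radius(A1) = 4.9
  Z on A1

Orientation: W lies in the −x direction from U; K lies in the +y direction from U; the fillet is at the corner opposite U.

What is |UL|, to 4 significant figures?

47.47

U is at the origin; U and W share the same y with |UW| = 46.7 and W on the −x side, so W = (-46.70, 0.000). U and K share the same x with |UK| = 27.4 and K on the +y side, so K = (0.000, 27.40). The virtual corner opposite U is at (-46.70, 27.40). A1 meets WS tangentially, so LS is at right angles to WS and since A1 is tangent to ZK there, LZ ⟂ ZK, with radius 4.9, so the center L sits 4.9 in from both sides at L = (-41.80, 22.50). Then |UL| = |L − U| = 47.47.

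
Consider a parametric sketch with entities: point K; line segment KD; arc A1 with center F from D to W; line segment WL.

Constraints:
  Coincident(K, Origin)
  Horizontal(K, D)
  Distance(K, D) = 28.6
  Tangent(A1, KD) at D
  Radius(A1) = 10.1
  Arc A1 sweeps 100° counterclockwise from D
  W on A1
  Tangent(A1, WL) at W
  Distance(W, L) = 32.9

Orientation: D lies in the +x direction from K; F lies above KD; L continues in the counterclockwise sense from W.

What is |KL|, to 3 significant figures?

55.1

On A1, D sits at bearing -90° from F; a 100° counterclockwise sweep puts W at bearing 10°, so W = F + 10.1·(cos 10°, sin 10°) = (38.5, 11.9). Tangency of A1 to WL means the radius FW is perpendicular to WL, so WL runs along (−sin 10°, cos 10°); with |WL| = 32.9, L = (32.8, 44.3). Then |KL| = |L − K| = 55.1.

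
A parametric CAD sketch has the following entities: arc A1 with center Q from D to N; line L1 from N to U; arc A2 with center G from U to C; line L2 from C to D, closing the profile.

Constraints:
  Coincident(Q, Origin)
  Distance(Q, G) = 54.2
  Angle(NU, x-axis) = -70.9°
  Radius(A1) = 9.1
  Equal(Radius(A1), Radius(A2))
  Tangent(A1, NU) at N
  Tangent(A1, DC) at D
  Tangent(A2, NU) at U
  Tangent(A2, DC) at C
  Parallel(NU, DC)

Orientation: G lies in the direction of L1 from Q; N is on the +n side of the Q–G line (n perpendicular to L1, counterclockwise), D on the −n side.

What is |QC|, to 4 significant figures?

54.96

The slot axis is L1's direction at -70.9°, so u = (cos -70.9°, sin -70.9°) = (0.3272, -0.9449) and n = (−sin -70.9°, cos -70.9°) = (0.9449, 0.3272). Q is at the origin and G lies 54.2 along u from Q, so G = 54.2·u = (17.74, -51.22). Tangency of A1 to both parallel lines with radius 9.1 puts N and D at Q ± 9.1·n: N = (8.599, 2.978), D = (-8.599, -2.978). Equal radii place U and C the same way about G: U = G + 9.1·n = (26.33, -48.24), C = G − 9.1·n = (9.136, -54.19). Then |QC| = |C − Q| = 54.96.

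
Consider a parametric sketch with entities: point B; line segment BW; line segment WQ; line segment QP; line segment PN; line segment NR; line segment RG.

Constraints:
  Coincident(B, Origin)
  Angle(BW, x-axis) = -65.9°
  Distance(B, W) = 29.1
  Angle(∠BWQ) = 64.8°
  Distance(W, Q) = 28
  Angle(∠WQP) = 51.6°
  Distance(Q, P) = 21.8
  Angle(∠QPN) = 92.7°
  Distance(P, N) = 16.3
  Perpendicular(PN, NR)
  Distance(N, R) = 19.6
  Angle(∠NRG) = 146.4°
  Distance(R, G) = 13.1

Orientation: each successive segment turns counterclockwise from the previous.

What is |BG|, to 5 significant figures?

41.252

B is at the origin; BW runs at -65.9° with length 29.1, so W = (11.882, -26.563). ∠BWQ = 64.8° gives WQ at 49.300° from the x-axis; with |WQ| = 28.0, Q = (30.141, -5.3357). ∠WQP = 51.6° gives QP at 177.70° from the x-axis; with |QP| = 21.8, P = (8.3587, -4.4608). ∠QPN = 92.7° gives PN at -95.000° from the x-axis; with |PN| = 16.3, N = (6.9381, -20.699). The perpendicularity gives NR at right angles to PN, so NR runs at -5.0000°; with |NR| = 19.6, R = (26.464, -22.407). ∠NRG = 146.4° gives RG at 28.600° from the x-axis; with |RG| = 13.1, G = (37.965, -16.136). Then |BG| = |G − B| = 41.252.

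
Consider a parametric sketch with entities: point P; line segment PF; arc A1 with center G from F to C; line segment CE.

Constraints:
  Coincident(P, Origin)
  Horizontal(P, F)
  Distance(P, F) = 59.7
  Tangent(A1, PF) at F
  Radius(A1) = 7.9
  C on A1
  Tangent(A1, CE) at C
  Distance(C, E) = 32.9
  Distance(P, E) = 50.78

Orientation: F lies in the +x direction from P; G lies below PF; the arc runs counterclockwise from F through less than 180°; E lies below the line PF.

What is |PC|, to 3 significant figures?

52.8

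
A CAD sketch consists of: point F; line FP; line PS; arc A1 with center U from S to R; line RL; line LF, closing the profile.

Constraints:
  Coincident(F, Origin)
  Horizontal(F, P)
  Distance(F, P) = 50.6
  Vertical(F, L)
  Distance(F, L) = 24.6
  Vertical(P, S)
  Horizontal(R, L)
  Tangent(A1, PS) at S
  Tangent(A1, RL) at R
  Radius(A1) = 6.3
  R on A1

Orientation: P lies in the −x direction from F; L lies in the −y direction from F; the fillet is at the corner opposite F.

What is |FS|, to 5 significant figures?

53.808

F is at the origin; FP is horizontal with |FP| = 50.6 and P on the −x side, so P = (-50.600, 0.0000). F and L share the same x with |FL| = 24.6 and L on the −y side, so L = (0.0000, -24.600). The virtual corner opposite F is at (-50.600, -24.600). Since A1 is tangent to PS there, US ⟂ PS and the tangent condition forces UR to be normal to RL, with radius 6.3, so the center U sits 6.3 in from both sides at U = (-44.300, -18.300). That places the tangent points at S = (-50.600, -18.300) on PS and R = (-44.300, -24.600) on RL. Then |FS| = |S − F| = 53.808.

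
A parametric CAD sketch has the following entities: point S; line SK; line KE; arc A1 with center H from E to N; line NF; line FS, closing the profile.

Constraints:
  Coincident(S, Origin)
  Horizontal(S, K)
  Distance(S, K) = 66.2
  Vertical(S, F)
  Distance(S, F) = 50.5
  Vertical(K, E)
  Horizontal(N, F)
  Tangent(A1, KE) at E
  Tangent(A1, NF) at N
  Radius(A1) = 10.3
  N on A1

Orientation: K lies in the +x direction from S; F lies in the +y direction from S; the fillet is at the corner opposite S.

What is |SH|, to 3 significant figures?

68.9

S is at the origin; SK is horizontal with |SK| = 66.2 and K on the +x side, so K = (66.2, 0.00). SF is vertical with |SF| = 50.5 and F on the +y side, so F = (0.00, 50.5). The virtual corner opposite S is at (66.2, 50.5). Tangency of A1 to KE means the radius HE is perpendicular to KE and since A1 is tangent to NF there, HN ⟂ NF, with radius 10.3, so the center H sits 10.3 in from both sides at H = (55.9, 40.2). Then |SH| = |H − S| = 68.9.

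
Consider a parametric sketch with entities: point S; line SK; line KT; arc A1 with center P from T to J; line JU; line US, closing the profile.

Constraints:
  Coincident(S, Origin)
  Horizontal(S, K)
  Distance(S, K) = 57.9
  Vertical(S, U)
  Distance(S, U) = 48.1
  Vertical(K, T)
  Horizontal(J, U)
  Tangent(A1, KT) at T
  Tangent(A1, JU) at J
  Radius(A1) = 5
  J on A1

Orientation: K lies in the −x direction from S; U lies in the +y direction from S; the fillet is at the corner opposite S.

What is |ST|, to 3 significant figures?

72.2

The virtual corner opposite S is at (-57.9, 48.1). The tangent condition forces PT to be normal to KT and since A1 is tangent to JU there, PJ ⟂ JU, with radius 5.0, so the center P sits 5.0 in from both sides at P = (-52.9, 43.1). That places the tangent points at T = (-57.9, 43.1) on KT and J = (-52.9, 48.1) on JU. Then |ST| = |T − S| = 72.2.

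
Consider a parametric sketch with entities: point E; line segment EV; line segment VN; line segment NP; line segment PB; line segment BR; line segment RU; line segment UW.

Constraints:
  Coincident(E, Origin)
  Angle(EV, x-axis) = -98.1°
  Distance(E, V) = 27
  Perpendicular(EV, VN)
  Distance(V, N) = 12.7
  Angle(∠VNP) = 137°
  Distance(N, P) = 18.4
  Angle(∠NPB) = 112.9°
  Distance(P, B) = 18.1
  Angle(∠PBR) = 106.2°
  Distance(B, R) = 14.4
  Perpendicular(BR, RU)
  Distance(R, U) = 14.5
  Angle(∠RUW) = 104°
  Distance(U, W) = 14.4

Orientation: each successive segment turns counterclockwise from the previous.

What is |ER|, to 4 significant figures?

5.786

∠NPB = 112.9° gives PB at 102.0° from the x-axis; with |PB| = 18.1, B = (20.10, -0.2881). ∠PBR = 106.2° gives BR at 175.8° from the x-axis; with |BR| = 14.4, R = (5.735, 0.7665). Then |ER| = |R − E| = 5.786.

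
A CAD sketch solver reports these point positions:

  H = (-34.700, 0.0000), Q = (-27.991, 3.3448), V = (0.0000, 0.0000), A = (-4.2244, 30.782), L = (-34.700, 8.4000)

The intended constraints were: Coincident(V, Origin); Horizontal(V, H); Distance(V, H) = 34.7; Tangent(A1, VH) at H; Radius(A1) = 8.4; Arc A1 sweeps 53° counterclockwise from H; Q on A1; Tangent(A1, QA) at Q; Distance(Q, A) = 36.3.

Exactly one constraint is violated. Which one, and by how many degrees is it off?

Tangent(A1, QA) at Q — off by 3.90°.

V = (0.00, 0.00) ✓; V.y = 0.00, H.y = 0.00 ✓; |VH| = 34.70 ✓; ∠(LH, HV) = 90.00° ✓; |LH| = 8.400 ✓; bearing(L→Q) − bearing(L→H) = 53.00° ✓; |LQ| = 8.400 ✓; ∠(LQ, QA) = 93.90° ✗; |QA| = 36.30 ✓.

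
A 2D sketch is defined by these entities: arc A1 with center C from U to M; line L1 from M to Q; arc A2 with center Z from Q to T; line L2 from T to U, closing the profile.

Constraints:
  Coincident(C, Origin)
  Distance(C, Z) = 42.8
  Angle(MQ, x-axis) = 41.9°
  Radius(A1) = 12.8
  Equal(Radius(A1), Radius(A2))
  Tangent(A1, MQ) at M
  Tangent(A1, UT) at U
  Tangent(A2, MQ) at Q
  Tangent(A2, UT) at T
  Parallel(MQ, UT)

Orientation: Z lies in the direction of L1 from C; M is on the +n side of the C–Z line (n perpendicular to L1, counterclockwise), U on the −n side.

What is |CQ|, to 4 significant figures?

44.67

The slot axis is L1's direction at 41.9°, so u = (cos 41.9°, sin 41.9°) = (0.7443, 0.6678) and n = (−sin 41.9°, cos 41.9°) = (-0.6678, 0.7443). C is at the origin and Z lies 42.8 along u from C, so Z = 42.8·u = (31.86, 28.58). Tangency of A1 to both parallel lines with radius 12.8 puts M and U at C ± 12.8·n: M = (-8.548, 9.527), U = (8.548, -9.527). Equal radii place Q and T the same way about Z: Q = Z + 12.8·n = (23.31, 38.11), T = Z − 12.8·n = (40.40, 19.06). Then |CQ| = |Q − C| = 44.67.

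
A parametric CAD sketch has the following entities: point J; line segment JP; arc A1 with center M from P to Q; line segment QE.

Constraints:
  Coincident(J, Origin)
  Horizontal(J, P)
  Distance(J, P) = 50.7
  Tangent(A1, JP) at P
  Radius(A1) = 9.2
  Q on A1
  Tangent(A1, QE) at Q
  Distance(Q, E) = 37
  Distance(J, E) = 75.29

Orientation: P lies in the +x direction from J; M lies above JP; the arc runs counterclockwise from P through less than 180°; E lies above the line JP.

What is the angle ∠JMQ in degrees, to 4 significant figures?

170.6°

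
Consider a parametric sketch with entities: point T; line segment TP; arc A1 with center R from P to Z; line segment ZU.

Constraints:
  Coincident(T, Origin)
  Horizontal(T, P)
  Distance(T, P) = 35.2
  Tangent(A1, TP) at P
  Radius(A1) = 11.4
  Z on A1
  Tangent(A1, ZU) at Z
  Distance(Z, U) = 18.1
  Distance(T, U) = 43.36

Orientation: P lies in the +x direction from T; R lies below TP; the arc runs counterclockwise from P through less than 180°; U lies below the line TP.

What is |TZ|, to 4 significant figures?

28.30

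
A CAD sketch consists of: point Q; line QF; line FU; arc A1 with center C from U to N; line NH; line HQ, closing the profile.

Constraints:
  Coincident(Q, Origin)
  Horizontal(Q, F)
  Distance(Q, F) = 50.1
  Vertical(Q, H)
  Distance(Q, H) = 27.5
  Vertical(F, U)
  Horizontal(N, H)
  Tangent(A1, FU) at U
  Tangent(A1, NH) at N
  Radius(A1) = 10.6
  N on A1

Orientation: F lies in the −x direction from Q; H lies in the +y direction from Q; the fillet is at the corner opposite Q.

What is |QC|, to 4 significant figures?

42.96

Q is at the origin; QF is horizontal with |QF| = 50.1 and F on the −x side, so F = (-50.10, 0.000). QH is vertical with |QH| = 27.5 and H on the +y side, so H = (0.000, 27.50). The virtual corner opposite Q is at (-50.10, 27.50). A1 meets FU tangentially, so CU is at right angles to FU and the tangent condition forces CN to be normal to NH, with radius 10.6, so the center C sits 10.6 in from both sides at C = (-39.50, 16.90). Then |QC| = |C − Q| = 42.96.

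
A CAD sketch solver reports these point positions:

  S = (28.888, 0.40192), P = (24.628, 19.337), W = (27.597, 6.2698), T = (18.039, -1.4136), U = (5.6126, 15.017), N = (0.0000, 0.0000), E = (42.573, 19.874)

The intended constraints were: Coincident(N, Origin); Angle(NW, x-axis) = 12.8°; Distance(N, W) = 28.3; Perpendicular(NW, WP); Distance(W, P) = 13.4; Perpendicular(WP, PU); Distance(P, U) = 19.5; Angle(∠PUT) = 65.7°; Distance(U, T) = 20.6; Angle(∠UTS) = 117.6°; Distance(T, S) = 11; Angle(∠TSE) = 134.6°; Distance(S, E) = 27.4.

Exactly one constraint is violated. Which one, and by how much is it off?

Distance(S, E) = 27.4 — off by 3.60.

N = (0.00, 0.00) ✓; NW at 12.80° ✓; |NW| = 28.30 ✓; ∠(NW, WP) = 90.00° ✓; |WP| = 13.40 ✓; ∠(WP, PU) = 90.00° ✓; |PU| = 19.50 ✓; ∠PUT = 65.70° ✓; |UT| = 20.60 ✓; ∠UTS = 117.6° ✓; |TS| = 11.00 ✓; ∠TSE = 134.6° ✓; |SE| = 23.80 ✗.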